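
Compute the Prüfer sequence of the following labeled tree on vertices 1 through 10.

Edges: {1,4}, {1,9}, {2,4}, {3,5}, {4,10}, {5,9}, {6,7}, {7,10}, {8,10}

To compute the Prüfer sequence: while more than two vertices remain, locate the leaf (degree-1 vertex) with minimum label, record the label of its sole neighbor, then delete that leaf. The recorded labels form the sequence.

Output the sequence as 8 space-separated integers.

Answer: 4 5 9 7 10 10 1 4

Derivation:
Step 1: leaves = {2,3,6,8}. Remove smallest leaf 2, emit neighbor 4.
Step 2: leaves = {3,6,8}. Remove smallest leaf 3, emit neighbor 5.
Step 3: leaves = {5,6,8}. Remove smallest leaf 5, emit neighbor 9.
Step 4: leaves = {6,8,9}. Remove smallest leaf 6, emit neighbor 7.
Step 5: leaves = {7,8,9}. Remove smallest leaf 7, emit neighbor 10.
Step 6: leaves = {8,9}. Remove smallest leaf 8, emit neighbor 10.
Step 7: leaves = {9,10}. Remove smallest leaf 9, emit neighbor 1.
Step 8: leaves = {1,10}. Remove smallest leaf 1, emit neighbor 4.
Done: 2 vertices remain (4, 10). Sequence = [4 5 9 7 10 10 1 4]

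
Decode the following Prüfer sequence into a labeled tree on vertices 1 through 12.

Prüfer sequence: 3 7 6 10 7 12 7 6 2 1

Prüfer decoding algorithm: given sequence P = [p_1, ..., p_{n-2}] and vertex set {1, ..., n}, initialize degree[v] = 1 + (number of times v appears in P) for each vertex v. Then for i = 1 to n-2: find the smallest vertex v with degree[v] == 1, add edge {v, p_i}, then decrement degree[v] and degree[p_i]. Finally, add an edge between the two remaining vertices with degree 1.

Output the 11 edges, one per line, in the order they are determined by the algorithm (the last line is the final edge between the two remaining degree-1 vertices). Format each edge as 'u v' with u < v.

Initial degrees: {1:2, 2:2, 3:2, 4:1, 5:1, 6:3, 7:4, 8:1, 9:1, 10:2, 11:1, 12:2}
Step 1: smallest deg-1 vertex = 4, p_1 = 3. Add edge {3,4}. Now deg[4]=0, deg[3]=1.
Step 2: smallest deg-1 vertex = 3, p_2 = 7. Add edge {3,7}. Now deg[3]=0, deg[7]=3.
Step 3: smallest deg-1 vertex = 5, p_3 = 6. Add edge {5,6}. Now deg[5]=0, deg[6]=2.
Step 4: smallest deg-1 vertex = 8, p_4 = 10. Add edge {8,10}. Now deg[8]=0, deg[10]=1.
Step 5: smallest deg-1 vertex = 9, p_5 = 7. Add edge {7,9}. Now deg[9]=0, deg[7]=2.
Step 6: smallest deg-1 vertex = 10, p_6 = 12. Add edge {10,12}. Now deg[10]=0, deg[12]=1.
Step 7: smallest deg-1 vertex = 11, p_7 = 7. Add edge {7,11}. Now deg[11]=0, deg[7]=1.
Step 8: smallest deg-1 vertex = 7, p_8 = 6. Add edge {6,7}. Now deg[7]=0, deg[6]=1.
Step 9: smallest deg-1 vertex = 6, p_9 = 2. Add edge {2,6}. Now deg[6]=0, deg[2]=1.
Step 10: smallest deg-1 vertex = 2, p_10 = 1. Add edge {1,2}. Now deg[2]=0, deg[1]=1.
Final: two remaining deg-1 vertices are 1, 12. Add edge {1,12}.

Answer: 3 4
3 7
5 6
8 10
7 9
10 12
7 11
6 7
2 6
1 2
1 12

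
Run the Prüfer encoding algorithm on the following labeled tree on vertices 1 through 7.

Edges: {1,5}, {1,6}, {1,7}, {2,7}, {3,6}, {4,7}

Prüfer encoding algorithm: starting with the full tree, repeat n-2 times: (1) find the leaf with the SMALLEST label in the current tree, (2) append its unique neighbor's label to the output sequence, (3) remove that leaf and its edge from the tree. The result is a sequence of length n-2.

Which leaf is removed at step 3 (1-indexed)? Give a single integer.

Step 1: current leaves = {2,3,4,5}. Remove leaf 2 (neighbor: 7).
Step 2: current leaves = {3,4,5}. Remove leaf 3 (neighbor: 6).
Step 3: current leaves = {4,5,6}. Remove leaf 4 (neighbor: 7).

Answer: 4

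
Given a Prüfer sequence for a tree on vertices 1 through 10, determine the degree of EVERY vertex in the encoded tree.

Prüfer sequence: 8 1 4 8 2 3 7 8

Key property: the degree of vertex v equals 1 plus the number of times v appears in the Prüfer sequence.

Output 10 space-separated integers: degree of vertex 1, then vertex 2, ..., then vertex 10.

p_1 = 8: count[8] becomes 1
p_2 = 1: count[1] becomes 1
p_3 = 4: count[4] becomes 1
p_4 = 8: count[8] becomes 2
p_5 = 2: count[2] becomes 1
p_6 = 3: count[3] becomes 1
p_7 = 7: count[7] becomes 1
p_8 = 8: count[8] becomes 3
Degrees (1 + count): deg[1]=1+1=2, deg[2]=1+1=2, deg[3]=1+1=2, deg[4]=1+1=2, deg[5]=1+0=1, deg[6]=1+0=1, deg[7]=1+1=2, deg[8]=1+3=4, deg[9]=1+0=1, deg[10]=1+0=1

Answer: 2 2 2 2 1 1 2 4 1 1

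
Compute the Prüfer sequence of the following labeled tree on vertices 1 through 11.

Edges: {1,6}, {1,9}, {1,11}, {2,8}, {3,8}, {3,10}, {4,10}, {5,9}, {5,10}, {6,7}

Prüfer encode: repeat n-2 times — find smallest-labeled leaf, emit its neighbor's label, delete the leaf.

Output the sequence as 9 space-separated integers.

Step 1: leaves = {2,4,7,11}. Remove smallest leaf 2, emit neighbor 8.
Step 2: leaves = {4,7,8,11}. Remove smallest leaf 4, emit neighbor 10.
Step 3: leaves = {7,8,11}. Remove smallest leaf 7, emit neighbor 6.
Step 4: leaves = {6,8,11}. Remove smallest leaf 6, emit neighbor 1.
Step 5: leaves = {8,11}. Remove smallest leaf 8, emit neighbor 3.
Step 6: leaves = {3,11}. Remove smallest leaf 3, emit neighbor 10.
Step 7: leaves = {10,11}. Remove smallest leaf 10, emit neighbor 5.
Step 8: leaves = {5,11}. Remove smallest leaf 5, emit neighbor 9.
Step 9: leaves = {9,11}. Remove smallest leaf 9, emit neighbor 1.
Done: 2 vertices remain (1, 11). Sequence = [8 10 6 1 3 10 5 9 1]

Answer: 8 10 6 1 3 10 5 9 1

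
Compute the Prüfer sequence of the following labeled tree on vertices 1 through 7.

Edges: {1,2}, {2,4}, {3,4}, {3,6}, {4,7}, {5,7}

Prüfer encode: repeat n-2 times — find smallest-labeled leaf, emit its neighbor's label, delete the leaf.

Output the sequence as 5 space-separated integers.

Step 1: leaves = {1,5,6}. Remove smallest leaf 1, emit neighbor 2.
Step 2: leaves = {2,5,6}. Remove smallest leaf 2, emit neighbor 4.
Step 3: leaves = {5,6}. Remove smallest leaf 5, emit neighbor 7.
Step 4: leaves = {6,7}. Remove smallest leaf 6, emit neighbor 3.
Step 5: leaves = {3,7}. Remove smallest leaf 3, emit neighbor 4.
Done: 2 vertices remain (4, 7). Sequence = [2 4 7 3 4]

Answer: 2 4 7 3 4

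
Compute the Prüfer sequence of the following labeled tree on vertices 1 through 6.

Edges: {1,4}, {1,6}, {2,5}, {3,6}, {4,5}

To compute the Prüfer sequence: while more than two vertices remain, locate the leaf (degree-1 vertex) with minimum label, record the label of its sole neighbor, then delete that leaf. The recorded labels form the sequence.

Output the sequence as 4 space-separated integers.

Answer: 5 6 4 1

Derivation:
Step 1: leaves = {2,3}. Remove smallest leaf 2, emit neighbor 5.
Step 2: leaves = {3,5}. Remove smallest leaf 3, emit neighbor 6.
Step 3: leaves = {5,6}. Remove smallest leaf 5, emit neighbor 4.
Step 4: leaves = {4,6}. Remove smallest leaf 4, emit neighbor 1.
Done: 2 vertices remain (1, 6). Sequence = [5 6 4 1]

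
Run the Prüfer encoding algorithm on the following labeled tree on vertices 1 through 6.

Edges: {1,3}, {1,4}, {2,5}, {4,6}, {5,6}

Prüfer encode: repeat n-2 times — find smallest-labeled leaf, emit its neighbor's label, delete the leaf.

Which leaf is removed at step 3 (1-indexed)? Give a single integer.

Step 1: current leaves = {2,3}. Remove leaf 2 (neighbor: 5).
Step 2: current leaves = {3,5}. Remove leaf 3 (neighbor: 1).
Step 3: current leaves = {1,5}. Remove leaf 1 (neighbor: 4).

Answer: 1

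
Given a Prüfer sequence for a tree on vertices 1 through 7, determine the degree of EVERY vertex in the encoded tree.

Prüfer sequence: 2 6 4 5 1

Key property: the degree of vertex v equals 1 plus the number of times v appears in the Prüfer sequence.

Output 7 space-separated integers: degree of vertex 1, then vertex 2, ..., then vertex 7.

Answer: 2 2 1 2 2 2 1

Derivation:
p_1 = 2: count[2] becomes 1
p_2 = 6: count[6] becomes 1
p_3 = 4: count[4] becomes 1
p_4 = 5: count[5] becomes 1
p_5 = 1: count[1] becomes 1
Degrees (1 + count): deg[1]=1+1=2, deg[2]=1+1=2, deg[3]=1+0=1, deg[4]=1+1=2, deg[5]=1+1=2, deg[6]=1+1=2, deg[7]=1+0=1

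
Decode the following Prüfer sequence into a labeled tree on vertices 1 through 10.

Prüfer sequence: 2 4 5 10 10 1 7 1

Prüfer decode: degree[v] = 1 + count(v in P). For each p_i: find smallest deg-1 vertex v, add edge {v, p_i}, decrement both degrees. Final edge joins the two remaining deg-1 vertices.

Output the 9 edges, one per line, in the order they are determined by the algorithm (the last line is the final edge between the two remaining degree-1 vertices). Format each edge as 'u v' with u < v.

Initial degrees: {1:3, 2:2, 3:1, 4:2, 5:2, 6:1, 7:2, 8:1, 9:1, 10:3}
Step 1: smallest deg-1 vertex = 3, p_1 = 2. Add edge {2,3}. Now deg[3]=0, deg[2]=1.
Step 2: smallest deg-1 vertex = 2, p_2 = 4. Add edge {2,4}. Now deg[2]=0, deg[4]=1.
Step 3: smallest deg-1 vertex = 4, p_3 = 5. Add edge {4,5}. Now deg[4]=0, deg[5]=1.
Step 4: smallest deg-1 vertex = 5, p_4 = 10. Add edge {5,10}. Now deg[5]=0, deg[10]=2.
Step 5: smallest deg-1 vertex = 6, p_5 = 10. Add edge {6,10}. Now deg[6]=0, deg[10]=1.
Step 6: smallest deg-1 vertex = 8, p_6 = 1. Add edge {1,8}. Now deg[8]=0, deg[1]=2.
Step 7: smallest deg-1 vertex = 9, p_7 = 7. Add edge {7,9}. Now deg[9]=0, deg[7]=1.
Step 8: smallest deg-1 vertex = 7, p_8 = 1. Add edge {1,7}. Now deg[7]=0, deg[1]=1.
Final: two remaining deg-1 vertices are 1, 10. Add edge {1,10}.

Answer: 2 3
2 4
4 5
5 10
6 10
1 8
7 9
1 7
1 10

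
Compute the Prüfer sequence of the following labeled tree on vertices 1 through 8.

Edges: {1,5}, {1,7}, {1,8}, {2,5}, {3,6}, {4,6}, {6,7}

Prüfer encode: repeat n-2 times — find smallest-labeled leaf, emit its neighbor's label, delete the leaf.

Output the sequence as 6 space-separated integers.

Step 1: leaves = {2,3,4,8}. Remove smallest leaf 2, emit neighbor 5.
Step 2: leaves = {3,4,5,8}. Remove smallest leaf 3, emit neighbor 6.
Step 3: leaves = {4,5,8}. Remove smallest leaf 4, emit neighbor 6.
Step 4: leaves = {5,6,8}. Remove smallest leaf 5, emit neighbor 1.
Step 5: leaves = {6,8}. Remove smallest leaf 6, emit neighbor 7.
Step 6: leaves = {7,8}. Remove smallest leaf 7, emit neighbor 1.
Done: 2 vertices remain (1, 8). Sequence = [5 6 6 1 7 1]

Answer: 5 6 6 1 7 1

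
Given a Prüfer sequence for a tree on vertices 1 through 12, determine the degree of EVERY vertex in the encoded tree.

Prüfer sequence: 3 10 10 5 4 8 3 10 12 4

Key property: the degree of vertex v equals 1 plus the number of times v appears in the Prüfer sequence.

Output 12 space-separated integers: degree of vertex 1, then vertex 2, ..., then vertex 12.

Answer: 1 1 3 3 2 1 1 2 1 4 1 2

Derivation:
p_1 = 3: count[3] becomes 1
p_2 = 10: count[10] becomes 1
p_3 = 10: count[10] becomes 2
p_4 = 5: count[5] becomes 1
p_5 = 4: count[4] becomes 1
p_6 = 8: count[8] becomes 1
p_7 = 3: count[3] becomes 2
p_8 = 10: count[10] becomes 3
p_9 = 12: count[12] becomes 1
p_10 = 4: count[4] becomes 2
Degrees (1 + count): deg[1]=1+0=1, deg[2]=1+0=1, deg[3]=1+2=3, deg[4]=1+2=3, deg[5]=1+1=2, deg[6]=1+0=1, deg[7]=1+0=1, deg[8]=1+1=2, deg[9]=1+0=1, deg[10]=1+3=4, deg[11]=1+0=1, deg[12]=1+1=2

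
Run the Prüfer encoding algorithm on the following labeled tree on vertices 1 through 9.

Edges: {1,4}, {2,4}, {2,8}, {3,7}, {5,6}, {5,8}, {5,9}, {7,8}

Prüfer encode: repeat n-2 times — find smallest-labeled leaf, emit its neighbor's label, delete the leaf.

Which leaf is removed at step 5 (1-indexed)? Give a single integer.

Answer: 6

Derivation:
Step 1: current leaves = {1,3,6,9}. Remove leaf 1 (neighbor: 4).
Step 2: current leaves = {3,4,6,9}. Remove leaf 3 (neighbor: 7).
Step 3: current leaves = {4,6,7,9}. Remove leaf 4 (neighbor: 2).
Step 4: current leaves = {2,6,7,9}. Remove leaf 2 (neighbor: 8).
Step 5: current leaves = {6,7,9}. Remove leaf 6 (neighbor: 5).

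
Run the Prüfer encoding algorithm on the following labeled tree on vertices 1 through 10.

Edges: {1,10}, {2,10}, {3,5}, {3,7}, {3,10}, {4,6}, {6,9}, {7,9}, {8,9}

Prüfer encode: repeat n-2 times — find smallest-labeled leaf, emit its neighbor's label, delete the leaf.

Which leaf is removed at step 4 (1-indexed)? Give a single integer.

Step 1: current leaves = {1,2,4,5,8}. Remove leaf 1 (neighbor: 10).
Step 2: current leaves = {2,4,5,8}. Remove leaf 2 (neighbor: 10).
Step 3: current leaves = {4,5,8,10}. Remove leaf 4 (neighbor: 6).
Step 4: current leaves = {5,6,8,10}. Remove leaf 5 (neighbor: 3).

Answer: 5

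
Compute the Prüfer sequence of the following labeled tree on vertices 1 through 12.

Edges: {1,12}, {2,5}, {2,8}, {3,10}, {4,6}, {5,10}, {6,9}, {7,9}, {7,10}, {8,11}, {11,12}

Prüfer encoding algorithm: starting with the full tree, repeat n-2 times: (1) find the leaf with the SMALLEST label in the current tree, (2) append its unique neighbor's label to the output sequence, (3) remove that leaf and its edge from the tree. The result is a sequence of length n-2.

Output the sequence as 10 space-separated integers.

Step 1: leaves = {1,3,4}. Remove smallest leaf 1, emit neighbor 12.
Step 2: leaves = {3,4,12}. Remove smallest leaf 3, emit neighbor 10.
Step 3: leaves = {4,12}. Remove smallest leaf 4, emit neighbor 6.
Step 4: leaves = {6,12}. Remove smallest leaf 6, emit neighbor 9.
Step 5: leaves = {9,12}. Remove smallest leaf 9, emit neighbor 7.
Step 6: leaves = {7,12}. Remove smallest leaf 7, emit neighbor 10.
Step 7: leaves = {10,12}. Remove smallest leaf 10, emit neighbor 5.
Step 8: leaves = {5,12}. Remove smallest leaf 5, emit neighbor 2.
Step 9: leaves = {2,12}. Remove smallest leaf 2, emit neighbor 8.
Step 10: leaves = {8,12}. Remove smallest leaf 8, emit neighbor 11.
Done: 2 vertices remain (11, 12). Sequence = [12 10 6 9 7 10 5 2 8 11]

Answer: 12 10 6 9 7 10 5 2 8 11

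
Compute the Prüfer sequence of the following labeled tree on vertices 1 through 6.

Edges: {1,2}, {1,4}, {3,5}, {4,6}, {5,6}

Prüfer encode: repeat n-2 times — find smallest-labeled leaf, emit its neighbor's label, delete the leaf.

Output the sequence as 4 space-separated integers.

Step 1: leaves = {2,3}. Remove smallest leaf 2, emit neighbor 1.
Step 2: leaves = {1,3}. Remove smallest leaf 1, emit neighbor 4.
Step 3: leaves = {3,4}. Remove smallest leaf 3, emit neighbor 5.
Step 4: leaves = {4,5}. Remove smallest leaf 4, emit neighbor 6.
Done: 2 vertices remain (5, 6). Sequence = [1 4 5 6]

Answer: 1 4 5 6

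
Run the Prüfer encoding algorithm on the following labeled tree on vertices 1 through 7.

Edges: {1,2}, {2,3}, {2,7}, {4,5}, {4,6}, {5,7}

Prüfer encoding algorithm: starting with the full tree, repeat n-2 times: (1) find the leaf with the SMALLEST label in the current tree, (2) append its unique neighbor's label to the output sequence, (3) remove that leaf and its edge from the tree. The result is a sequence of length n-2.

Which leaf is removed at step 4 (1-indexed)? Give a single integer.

Answer: 6

Derivation:
Step 1: current leaves = {1,3,6}. Remove leaf 1 (neighbor: 2).
Step 2: current leaves = {3,6}. Remove leaf 3 (neighbor: 2).
Step 3: current leaves = {2,6}. Remove leaf 2 (neighbor: 7).
Step 4: current leaves = {6,7}. Remove leaf 6 (neighbor: 4).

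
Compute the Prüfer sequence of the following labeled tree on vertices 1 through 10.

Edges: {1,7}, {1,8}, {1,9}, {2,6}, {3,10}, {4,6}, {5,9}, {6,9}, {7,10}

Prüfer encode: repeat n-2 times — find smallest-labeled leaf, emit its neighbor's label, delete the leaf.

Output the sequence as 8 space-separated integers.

Answer: 6 10 6 9 9 1 1 7

Derivation:
Step 1: leaves = {2,3,4,5,8}. Remove smallest leaf 2, emit neighbor 6.
Step 2: leaves = {3,4,5,8}. Remove smallest leaf 3, emit neighbor 10.
Step 3: leaves = {4,5,8,10}. Remove smallest leaf 4, emit neighbor 6.
Step 4: leaves = {5,6,8,10}. Remove smallest leaf 5, emit neighbor 9.
Step 5: leaves = {6,8,10}. Remove smallest leaf 6, emit neighbor 9.
Step 6: leaves = {8,9,10}. Remove smallest leaf 8, emit neighbor 1.
Step 7: leaves = {9,10}. Remove smallest leaf 9, emit neighbor 1.
Step 8: leaves = {1,10}. Remove smallest leaf 1, emit neighbor 7.
Done: 2 vertices remain (7, 10). Sequence = [6 10 6 9 9 1 1 7]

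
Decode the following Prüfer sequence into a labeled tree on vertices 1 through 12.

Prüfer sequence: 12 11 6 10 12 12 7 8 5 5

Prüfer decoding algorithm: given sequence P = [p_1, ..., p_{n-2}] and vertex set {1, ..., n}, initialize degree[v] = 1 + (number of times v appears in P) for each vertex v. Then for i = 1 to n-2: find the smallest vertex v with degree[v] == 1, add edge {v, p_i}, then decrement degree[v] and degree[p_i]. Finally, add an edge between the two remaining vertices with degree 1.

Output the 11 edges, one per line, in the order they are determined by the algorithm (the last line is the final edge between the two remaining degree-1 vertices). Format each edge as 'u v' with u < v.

Answer: 1 12
2 11
3 6
4 10
6 12
9 12
7 10
7 8
5 8
5 11
5 12

Derivation:
Initial degrees: {1:1, 2:1, 3:1, 4:1, 5:3, 6:2, 7:2, 8:2, 9:1, 10:2, 11:2, 12:4}
Step 1: smallest deg-1 vertex = 1, p_1 = 12. Add edge {1,12}. Now deg[1]=0, deg[12]=3.
Step 2: smallest deg-1 vertex = 2, p_2 = 11. Add edge {2,11}. Now deg[2]=0, deg[11]=1.
Step 3: smallest deg-1 vertex = 3, p_3 = 6. Add edge {3,6}. Now deg[3]=0, deg[6]=1.
Step 4: smallest deg-1 vertex = 4, p_4 = 10. Add edge {4,10}. Now deg[4]=0, deg[10]=1.
Step 5: smallest deg-1 vertex = 6, p_5 = 12. Add edge {6,12}. Now deg[6]=0, deg[12]=2.
Step 6: smallest deg-1 vertex = 9, p_6 = 12. Add edge {9,12}. Now deg[9]=0, deg[12]=1.
Step 7: smallest deg-1 vertex = 10, p_7 = 7. Add edge {7,10}. Now deg[10]=0, deg[7]=1.
Step 8: smallest deg-1 vertex = 7, p_8 = 8. Add edge {7,8}. Now deg[7]=0, deg[8]=1.
Step 9: smallest deg-1 vertex = 8, p_9 = 5. Add edge {5,8}. Now deg[8]=0, deg[5]=2.
Step 10: smallest deg-1 vertex = 11, p_10 = 5. Add edge {5,11}. Now deg[11]=0, deg[5]=1.
Final: two remaining deg-1 vertices are 5, 12. Add edge {5,12}.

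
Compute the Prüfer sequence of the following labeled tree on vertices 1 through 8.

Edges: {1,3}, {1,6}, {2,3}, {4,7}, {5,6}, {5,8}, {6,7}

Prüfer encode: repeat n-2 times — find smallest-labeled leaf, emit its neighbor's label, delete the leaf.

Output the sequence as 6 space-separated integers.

Step 1: leaves = {2,4,8}. Remove smallest leaf 2, emit neighbor 3.
Step 2: leaves = {3,4,8}. Remove smallest leaf 3, emit neighbor 1.
Step 3: leaves = {1,4,8}. Remove smallest leaf 1, emit neighbor 6.
Step 4: leaves = {4,8}. Remove smallest leaf 4, emit neighbor 7.
Step 5: leaves = {7,8}. Remove smallest leaf 7, emit neighbor 6.
Step 6: leaves = {6,8}. Remove smallest leaf 6, emit neighbor 5.
Done: 2 vertices remain (5, 8). Sequence = [3 1 6 7 6 5]

Answer: 3 1 6 7 6 5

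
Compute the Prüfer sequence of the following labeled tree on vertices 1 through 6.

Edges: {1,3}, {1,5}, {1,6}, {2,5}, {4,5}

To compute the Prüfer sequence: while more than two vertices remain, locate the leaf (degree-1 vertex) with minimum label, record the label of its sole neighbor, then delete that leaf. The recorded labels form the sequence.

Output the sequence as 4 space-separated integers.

Answer: 5 1 5 1

Derivation:
Step 1: leaves = {2,3,4,6}. Remove smallest leaf 2, emit neighbor 5.
Step 2: leaves = {3,4,6}. Remove smallest leaf 3, emit neighbor 1.
Step 3: leaves = {4,6}. Remove smallest leaf 4, emit neighbor 5.
Step 4: leaves = {5,6}. Remove smallest leaf 5, emit neighbor 1.
Done: 2 vertices remain (1, 6). Sequence = [5 1 5 1]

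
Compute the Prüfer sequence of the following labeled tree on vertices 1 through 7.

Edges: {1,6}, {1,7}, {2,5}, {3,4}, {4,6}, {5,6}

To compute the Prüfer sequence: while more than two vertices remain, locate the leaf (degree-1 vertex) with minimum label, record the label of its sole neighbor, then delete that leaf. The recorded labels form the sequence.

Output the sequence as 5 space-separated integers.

Answer: 5 4 6 6 1

Derivation:
Step 1: leaves = {2,3,7}. Remove smallest leaf 2, emit neighbor 5.
Step 2: leaves = {3,5,7}. Remove smallest leaf 3, emit neighbor 4.
Step 3: leaves = {4,5,7}. Remove smallest leaf 4, emit neighbor 6.
Step 4: leaves = {5,7}. Remove smallest leaf 5, emit neighbor 6.
Step 5: leaves = {6,7}. Remove smallest leaf 6, emit neighbor 1.
Done: 2 vertices remain (1, 7). Sequence = [5 4 6 6 1]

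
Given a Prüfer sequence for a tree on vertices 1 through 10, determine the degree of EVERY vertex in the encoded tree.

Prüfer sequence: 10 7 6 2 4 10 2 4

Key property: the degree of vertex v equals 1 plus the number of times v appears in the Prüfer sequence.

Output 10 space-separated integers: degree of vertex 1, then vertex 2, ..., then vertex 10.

Answer: 1 3 1 3 1 2 2 1 1 3

Derivation:
p_1 = 10: count[10] becomes 1
p_2 = 7: count[7] becomes 1
p_3 = 6: count[6] becomes 1
p_4 = 2: count[2] becomes 1
p_5 = 4: count[4] becomes 1
p_6 = 10: count[10] becomes 2
p_7 = 2: count[2] becomes 2
p_8 = 4: count[4] becomes 2
Degrees (1 + count): deg[1]=1+0=1, deg[2]=1+2=3, deg[3]=1+0=1, deg[4]=1+2=3, deg[5]=1+0=1, deg[6]=1+1=2, deg[7]=1+1=2, deg[8]=1+0=1, deg[9]=1+0=1, deg[10]=1+2=3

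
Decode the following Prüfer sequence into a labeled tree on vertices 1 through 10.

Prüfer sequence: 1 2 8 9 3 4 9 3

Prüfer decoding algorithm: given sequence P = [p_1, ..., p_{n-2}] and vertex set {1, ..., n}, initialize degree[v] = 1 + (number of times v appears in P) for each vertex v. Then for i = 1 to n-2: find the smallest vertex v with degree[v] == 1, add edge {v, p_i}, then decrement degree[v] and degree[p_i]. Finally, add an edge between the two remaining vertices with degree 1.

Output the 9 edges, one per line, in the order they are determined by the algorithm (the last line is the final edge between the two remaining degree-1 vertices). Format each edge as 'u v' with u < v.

Initial degrees: {1:2, 2:2, 3:3, 4:2, 5:1, 6:1, 7:1, 8:2, 9:3, 10:1}
Step 1: smallest deg-1 vertex = 5, p_1 = 1. Add edge {1,5}. Now deg[5]=0, deg[1]=1.
Step 2: smallest deg-1 vertex = 1, p_2 = 2. Add edge {1,2}. Now deg[1]=0, deg[2]=1.
Step 3: smallest deg-1 vertex = 2, p_3 = 8. Add edge {2,8}. Now deg[2]=0, deg[8]=1.
Step 4: smallest deg-1 vertex = 6, p_4 = 9. Add edge {6,9}. Now deg[6]=0, deg[9]=2.
Step 5: smallest deg-1 vertex = 7, p_5 = 3. Add edge {3,7}. Now deg[7]=0, deg[3]=2.
Step 6: smallest deg-1 vertex = 8, p_6 = 4. Add edge {4,8}. Now deg[8]=0, deg[4]=1.
Step 7: smallest deg-1 vertex = 4, p_7 = 9. Add edge {4,9}. Now deg[4]=0, deg[9]=1.
Step 8: smallest deg-1 vertex = 9, p_8 = 3. Add edge {3,9}. Now deg[9]=0, deg[3]=1.
Final: two remaining deg-1 vertices are 3, 10. Add edge {3,10}.

Answer: 1 5
1 2
2 8
6 9
3 7
4 8
4 9
3 9
3 10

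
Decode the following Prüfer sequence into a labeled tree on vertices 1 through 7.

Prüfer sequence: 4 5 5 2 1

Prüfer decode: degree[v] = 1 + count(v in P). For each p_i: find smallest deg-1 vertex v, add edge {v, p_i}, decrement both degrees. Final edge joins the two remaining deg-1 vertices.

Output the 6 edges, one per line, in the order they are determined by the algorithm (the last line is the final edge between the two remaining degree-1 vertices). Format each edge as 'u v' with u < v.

Answer: 3 4
4 5
5 6
2 5
1 2
1 7

Derivation:
Initial degrees: {1:2, 2:2, 3:1, 4:2, 5:3, 6:1, 7:1}
Step 1: smallest deg-1 vertex = 3, p_1 = 4. Add edge {3,4}. Now deg[3]=0, deg[4]=1.
Step 2: smallest deg-1 vertex = 4, p_2 = 5. Add edge {4,5}. Now deg[4]=0, deg[5]=2.
Step 3: smallest deg-1 vertex = 6, p_3 = 5. Add edge {5,6}. Now deg[6]=0, deg[5]=1.
Step 4: smallest deg-1 vertex = 5, p_4 = 2. Add edge {2,5}. Now deg[5]=0, deg[2]=1.
Step 5: smallest deg-1 vertex = 2, p_5 = 1. Add edge {1,2}. Now deg[2]=0, deg[1]=1.
Final: two remaining deg-1 vertices are 1, 7. Add edge {1,7}.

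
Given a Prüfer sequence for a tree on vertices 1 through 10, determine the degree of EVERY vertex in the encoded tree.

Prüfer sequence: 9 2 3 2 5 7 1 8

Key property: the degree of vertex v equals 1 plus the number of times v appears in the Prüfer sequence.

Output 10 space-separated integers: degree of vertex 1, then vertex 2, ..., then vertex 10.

p_1 = 9: count[9] becomes 1
p_2 = 2: count[2] becomes 1
p_3 = 3: count[3] becomes 1
p_4 = 2: count[2] becomes 2
p_5 = 5: count[5] becomes 1
p_6 = 7: count[7] becomes 1
p_7 = 1: count[1] becomes 1
p_8 = 8: count[8] becomes 1
Degrees (1 + count): deg[1]=1+1=2, deg[2]=1+2=3, deg[3]=1+1=2, deg[4]=1+0=1, deg[5]=1+1=2, deg[6]=1+0=1, deg[7]=1+1=2, deg[8]=1+1=2, deg[9]=1+1=2, deg[10]=1+0=1

Answer: 2 3 2 1 2 1 2 2 2 1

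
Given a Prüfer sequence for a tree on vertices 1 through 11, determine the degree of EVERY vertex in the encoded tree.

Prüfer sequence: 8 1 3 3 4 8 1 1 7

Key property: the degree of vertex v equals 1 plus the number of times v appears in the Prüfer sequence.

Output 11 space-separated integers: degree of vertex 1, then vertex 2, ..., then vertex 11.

Answer: 4 1 3 2 1 1 2 3 1 1 1

Derivation:
p_1 = 8: count[8] becomes 1
p_2 = 1: count[1] becomes 1
p_3 = 3: count[3] becomes 1
p_4 = 3: count[3] becomes 2
p_5 = 4: count[4] becomes 1
p_6 = 8: count[8] becomes 2
p_7 = 1: count[1] becomes 2
p_8 = 1: count[1] becomes 3
p_9 = 7: count[7] becomes 1
Degrees (1 + count): deg[1]=1+3=4, deg[2]=1+0=1, deg[3]=1+2=3, deg[4]=1+1=2, deg[5]=1+0=1, deg[6]=1+0=1, deg[7]=1+1=2, deg[8]=1+2=3, deg[9]=1+0=1, deg[10]=1+0=1, deg[11]=1+0=1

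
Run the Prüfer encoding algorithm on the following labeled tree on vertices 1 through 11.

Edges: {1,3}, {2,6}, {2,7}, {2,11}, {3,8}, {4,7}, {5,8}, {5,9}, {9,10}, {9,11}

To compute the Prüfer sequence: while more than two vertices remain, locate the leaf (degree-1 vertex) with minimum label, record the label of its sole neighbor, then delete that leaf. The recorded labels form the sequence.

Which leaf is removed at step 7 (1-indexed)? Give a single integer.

Answer: 8

Derivation:
Step 1: current leaves = {1,4,6,10}. Remove leaf 1 (neighbor: 3).
Step 2: current leaves = {3,4,6,10}. Remove leaf 3 (neighbor: 8).
Step 3: current leaves = {4,6,8,10}. Remove leaf 4 (neighbor: 7).
Step 4: current leaves = {6,7,8,10}. Remove leaf 6 (neighbor: 2).
Step 5: current leaves = {7,8,10}. Remove leaf 7 (neighbor: 2).
Step 6: current leaves = {2,8,10}. Remove leaf 2 (neighbor: 11).
Step 7: current leaves = {8,10,11}. Remove leaf 8 (neighbor: 5).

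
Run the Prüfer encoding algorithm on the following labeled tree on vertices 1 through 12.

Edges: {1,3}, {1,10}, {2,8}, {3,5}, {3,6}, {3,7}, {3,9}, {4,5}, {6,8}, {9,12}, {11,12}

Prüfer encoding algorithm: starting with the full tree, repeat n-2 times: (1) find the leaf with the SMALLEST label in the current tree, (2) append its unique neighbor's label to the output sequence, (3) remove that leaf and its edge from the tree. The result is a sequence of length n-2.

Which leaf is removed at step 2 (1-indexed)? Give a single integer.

Answer: 4

Derivation:
Step 1: current leaves = {2,4,7,10,11}. Remove leaf 2 (neighbor: 8).
Step 2: current leaves = {4,7,8,10,11}. Remove leaf 4 (neighbor: 5).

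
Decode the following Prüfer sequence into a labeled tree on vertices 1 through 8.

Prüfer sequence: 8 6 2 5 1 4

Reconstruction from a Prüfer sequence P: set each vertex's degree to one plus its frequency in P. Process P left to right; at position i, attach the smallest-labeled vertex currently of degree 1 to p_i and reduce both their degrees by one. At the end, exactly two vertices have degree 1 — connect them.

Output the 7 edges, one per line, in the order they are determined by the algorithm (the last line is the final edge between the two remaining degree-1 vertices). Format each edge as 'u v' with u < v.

Initial degrees: {1:2, 2:2, 3:1, 4:2, 5:2, 6:2, 7:1, 8:2}
Step 1: smallest deg-1 vertex = 3, p_1 = 8. Add edge {3,8}. Now deg[3]=0, deg[8]=1.
Step 2: smallest deg-1 vertex = 7, p_2 = 6. Add edge {6,7}. Now deg[7]=0, deg[6]=1.
Step 3: smallest deg-1 vertex = 6, p_3 = 2. Add edge {2,6}. Now deg[6]=0, deg[2]=1.
Step 4: smallest deg-1 vertex = 2, p_4 = 5. Add edge {2,5}. Now deg[2]=0, deg[5]=1.
Step 5: smallest deg-1 vertex = 5, p_5 = 1. Add edge {1,5}. Now deg[5]=0, deg[1]=1.
Step 6: smallest deg-1 vertex = 1, p_6 = 4. Add edge {1,4}. Now deg[1]=0, deg[4]=1.
Final: two remaining deg-1 vertices are 4, 8. Add edge {4,8}.

Answer: 3 8
6 7
2 6
2 5
1 5
1 4
4 8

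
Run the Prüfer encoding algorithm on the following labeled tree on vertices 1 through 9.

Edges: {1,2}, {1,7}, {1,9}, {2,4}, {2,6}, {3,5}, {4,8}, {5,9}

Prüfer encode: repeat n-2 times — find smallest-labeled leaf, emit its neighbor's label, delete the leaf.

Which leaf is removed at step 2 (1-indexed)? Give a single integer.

Step 1: current leaves = {3,6,7,8}. Remove leaf 3 (neighbor: 5).
Step 2: current leaves = {5,6,7,8}. Remove leaf 5 (neighbor: 9).

Answer: 5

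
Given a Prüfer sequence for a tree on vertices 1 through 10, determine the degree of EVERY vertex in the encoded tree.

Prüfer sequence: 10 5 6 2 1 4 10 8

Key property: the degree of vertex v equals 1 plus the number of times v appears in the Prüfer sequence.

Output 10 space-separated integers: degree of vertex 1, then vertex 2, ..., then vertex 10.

Answer: 2 2 1 2 2 2 1 2 1 3

Derivation:
p_1 = 10: count[10] becomes 1
p_2 = 5: count[5] becomes 1
p_3 = 6: count[6] becomes 1
p_4 = 2: count[2] becomes 1
p_5 = 1: count[1] becomes 1
p_6 = 4: count[4] becomes 1
p_7 = 10: count[10] becomes 2
p_8 = 8: count[8] becomes 1
Degrees (1 + count): deg[1]=1+1=2, deg[2]=1+1=2, deg[3]=1+0=1, deg[4]=1+1=2, deg[5]=1+1=2, deg[6]=1+1=2, deg[7]=1+0=1, deg[8]=1+1=2, deg[9]=1+0=1, deg[10]=1+2=3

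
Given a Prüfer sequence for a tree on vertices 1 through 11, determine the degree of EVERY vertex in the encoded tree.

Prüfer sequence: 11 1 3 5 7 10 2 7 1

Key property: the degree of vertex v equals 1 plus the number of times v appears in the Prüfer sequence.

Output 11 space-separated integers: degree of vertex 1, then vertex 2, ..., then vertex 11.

Answer: 3 2 2 1 2 1 3 1 1 2 2

Derivation:
p_1 = 11: count[11] becomes 1
p_2 = 1: count[1] becomes 1
p_3 = 3: count[3] becomes 1
p_4 = 5: count[5] becomes 1
p_5 = 7: count[7] becomes 1
p_6 = 10: count[10] becomes 1
p_7 = 2: count[2] becomes 1
p_8 = 7: count[7] becomes 2
p_9 = 1: count[1] becomes 2
Degrees (1 + count): deg[1]=1+2=3, deg[2]=1+1=2, deg[3]=1+1=2, deg[4]=1+0=1, deg[5]=1+1=2, deg[6]=1+0=1, deg[7]=1+2=3, deg[8]=1+0=1, deg[9]=1+0=1, deg[10]=1+1=2, deg[11]=1+1=2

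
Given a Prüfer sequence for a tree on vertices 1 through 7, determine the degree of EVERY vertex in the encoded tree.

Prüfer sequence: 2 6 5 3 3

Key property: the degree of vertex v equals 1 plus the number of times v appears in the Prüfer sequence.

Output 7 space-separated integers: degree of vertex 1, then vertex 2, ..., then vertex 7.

Answer: 1 2 3 1 2 2 1

Derivation:
p_1 = 2: count[2] becomes 1
p_2 = 6: count[6] becomes 1
p_3 = 5: count[5] becomes 1
p_4 = 3: count[3] becomes 1
p_5 = 3: count[3] becomes 2
Degrees (1 + count): deg[1]=1+0=1, deg[2]=1+1=2, deg[3]=1+2=3, deg[4]=1+0=1, deg[5]=1+1=2, deg[6]=1+1=2, deg[7]=1+0=1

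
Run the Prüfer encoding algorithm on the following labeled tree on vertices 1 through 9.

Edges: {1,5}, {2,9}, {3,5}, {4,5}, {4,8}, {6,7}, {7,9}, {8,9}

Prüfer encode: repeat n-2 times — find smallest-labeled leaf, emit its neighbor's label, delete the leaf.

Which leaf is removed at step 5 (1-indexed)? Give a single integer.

Step 1: current leaves = {1,2,3,6}. Remove leaf 1 (neighbor: 5).
Step 2: current leaves = {2,3,6}. Remove leaf 2 (neighbor: 9).
Step 3: current leaves = {3,6}. Remove leaf 3 (neighbor: 5).
Step 4: current leaves = {5,6}. Remove leaf 5 (neighbor: 4).
Step 5: current leaves = {4,6}. Remove leaf 4 (neighbor: 8).

Answer: 4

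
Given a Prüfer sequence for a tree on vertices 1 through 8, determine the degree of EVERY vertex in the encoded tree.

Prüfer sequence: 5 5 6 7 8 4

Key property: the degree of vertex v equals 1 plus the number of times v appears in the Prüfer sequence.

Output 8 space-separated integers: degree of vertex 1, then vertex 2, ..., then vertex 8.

p_1 = 5: count[5] becomes 1
p_2 = 5: count[5] becomes 2
p_3 = 6: count[6] becomes 1
p_4 = 7: count[7] becomes 1
p_5 = 8: count[8] becomes 1
p_6 = 4: count[4] becomes 1
Degrees (1 + count): deg[1]=1+0=1, deg[2]=1+0=1, deg[3]=1+0=1, deg[4]=1+1=2, deg[5]=1+2=3, deg[6]=1+1=2, deg[7]=1+1=2, deg[8]=1+1=2

Answer: 1 1 1 2 3 2 2 2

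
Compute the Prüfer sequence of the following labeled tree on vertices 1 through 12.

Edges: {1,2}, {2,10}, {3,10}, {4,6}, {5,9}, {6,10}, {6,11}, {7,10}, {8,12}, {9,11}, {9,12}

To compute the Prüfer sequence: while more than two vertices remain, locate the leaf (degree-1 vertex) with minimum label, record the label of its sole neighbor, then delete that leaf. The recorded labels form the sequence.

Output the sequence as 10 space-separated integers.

Step 1: leaves = {1,3,4,5,7,8}. Remove smallest leaf 1, emit neighbor 2.
Step 2: leaves = {2,3,4,5,7,8}. Remove smallest leaf 2, emit neighbor 10.
Step 3: leaves = {3,4,5,7,8}. Remove smallest leaf 3, emit neighbor 10.
Step 4: leaves = {4,5,7,8}. Remove smallest leaf 4, emit neighbor 6.
Step 5: leaves = {5,7,8}. Remove smallest leaf 5, emit neighbor 9.
Step 6: leaves = {7,8}. Remove smallest leaf 7, emit neighbor 10.
Step 7: leaves = {8,10}. Remove smallest leaf 8, emit neighbor 12.
Step 8: leaves = {10,12}. Remove smallest leaf 10, emit neighbor 6.
Step 9: leaves = {6,12}. Remove smallest leaf 6, emit neighbor 11.
Step 10: leaves = {11,12}. Remove smallest leaf 11, emit neighbor 9.
Done: 2 vertices remain (9, 12). Sequence = [2 10 10 6 9 10 12 6 11 9]

Answer: 2 10 10 6 9 10 12 6 11 9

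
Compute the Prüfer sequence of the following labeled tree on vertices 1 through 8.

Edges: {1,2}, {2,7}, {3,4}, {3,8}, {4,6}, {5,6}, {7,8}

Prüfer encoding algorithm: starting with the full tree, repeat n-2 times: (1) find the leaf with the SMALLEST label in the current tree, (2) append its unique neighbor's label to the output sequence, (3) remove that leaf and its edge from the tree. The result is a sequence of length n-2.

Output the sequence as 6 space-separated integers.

Answer: 2 7 6 4 3 8

Derivation:
Step 1: leaves = {1,5}. Remove smallest leaf 1, emit neighbor 2.
Step 2: leaves = {2,5}. Remove smallest leaf 2, emit neighbor 7.
Step 3: leaves = {5,7}. Remove smallest leaf 5, emit neighbor 6.
Step 4: leaves = {6,7}. Remove smallest leaf 6, emit neighbor 4.
Step 5: leaves = {4,7}. Remove smallest leaf 4, emit neighbor 3.
Step 6: leaves = {3,7}. Remove smallest leaf 3, emit neighbor 8.
Done: 2 vertices remain (7, 8). Sequence = [2 7 6 4 3 8]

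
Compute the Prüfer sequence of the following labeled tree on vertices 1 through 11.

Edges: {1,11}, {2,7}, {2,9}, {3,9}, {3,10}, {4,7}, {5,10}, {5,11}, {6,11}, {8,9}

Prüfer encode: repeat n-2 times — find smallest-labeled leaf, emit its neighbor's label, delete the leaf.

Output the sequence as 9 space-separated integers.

Answer: 11 7 11 2 9 9 3 10 5

Derivation:
Step 1: leaves = {1,4,6,8}. Remove smallest leaf 1, emit neighbor 11.
Step 2: leaves = {4,6,8}. Remove smallest leaf 4, emit neighbor 7.
Step 3: leaves = {6,7,8}. Remove smallest leaf 6, emit neighbor 11.
Step 4: leaves = {7,8,11}. Remove smallest leaf 7, emit neighbor 2.
Step 5: leaves = {2,8,11}. Remove smallest leaf 2, emit neighbor 9.
Step 6: leaves = {8,11}. Remove smallest leaf 8, emit neighbor 9.
Step 7: leaves = {9,11}. Remove smallest leaf 9, emit neighbor 3.
Step 8: leaves = {3,11}. Remove smallest leaf 3, emit neighbor 10.
Step 9: leaves = {10,11}. Remove smallest leaf 10, emit neighbor 5.
Done: 2 vertices remain (5, 11). Sequence = [11 7 11 2 9 9 3 10 5]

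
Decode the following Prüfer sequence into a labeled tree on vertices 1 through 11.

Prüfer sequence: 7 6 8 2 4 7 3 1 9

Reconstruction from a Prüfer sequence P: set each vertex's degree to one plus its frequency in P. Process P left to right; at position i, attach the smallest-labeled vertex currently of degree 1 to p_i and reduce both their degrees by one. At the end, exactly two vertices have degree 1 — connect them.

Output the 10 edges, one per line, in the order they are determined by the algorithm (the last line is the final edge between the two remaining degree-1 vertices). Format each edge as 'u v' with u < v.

Initial degrees: {1:2, 2:2, 3:2, 4:2, 5:1, 6:2, 7:3, 8:2, 9:2, 10:1, 11:1}
Step 1: smallest deg-1 vertex = 5, p_1 = 7. Add edge {5,7}. Now deg[5]=0, deg[7]=2.
Step 2: smallest deg-1 vertex = 10, p_2 = 6. Add edge {6,10}. Now deg[10]=0, deg[6]=1.
Step 3: smallest deg-1 vertex = 6, p_3 = 8. Add edge {6,8}. Now deg[6]=0, deg[8]=1.
Step 4: smallest deg-1 vertex = 8, p_4 = 2. Add edge {2,8}. Now deg[8]=0, deg[2]=1.
Step 5: smallest deg-1 vertex = 2, p_5 = 4. Add edge {2,4}. Now deg[2]=0, deg[4]=1.
Step 6: smallest deg-1 vertex = 4, p_6 = 7. Add edge {4,7}. Now deg[4]=0, deg[7]=1.
Step 7: smallest deg-1 vertex = 7, p_7 = 3. Add edge {3,7}. Now deg[7]=0, deg[3]=1.
Step 8: smallest deg-1 vertex = 3, p_8 = 1. Add edge {1,3}. Now deg[3]=0, deg[1]=1.
Step 9: smallest deg-1 vertex = 1, p_9 = 9. Add edge {1,9}. Now deg[1]=0, deg[9]=1.
Final: two remaining deg-1 vertices are 9, 11. Add edge {9,11}.

Answer: 5 7
6 10
6 8
2 8
2 4
4 7
3 7
1 3
1 9
9 11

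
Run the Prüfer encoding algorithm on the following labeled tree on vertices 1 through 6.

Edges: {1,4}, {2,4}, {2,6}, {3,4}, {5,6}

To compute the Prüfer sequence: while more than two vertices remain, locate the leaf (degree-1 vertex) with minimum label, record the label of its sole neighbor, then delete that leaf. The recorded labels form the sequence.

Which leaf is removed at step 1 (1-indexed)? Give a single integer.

Step 1: current leaves = {1,3,5}. Remove leaf 1 (neighbor: 4).

Answer: 1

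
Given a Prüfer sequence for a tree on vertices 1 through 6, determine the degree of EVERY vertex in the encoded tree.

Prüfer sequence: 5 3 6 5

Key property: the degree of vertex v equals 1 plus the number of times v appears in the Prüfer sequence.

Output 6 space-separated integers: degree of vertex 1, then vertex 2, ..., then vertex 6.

p_1 = 5: count[5] becomes 1
p_2 = 3: count[3] becomes 1
p_3 = 6: count[6] becomes 1
p_4 = 5: count[5] becomes 2
Degrees (1 + count): deg[1]=1+0=1, deg[2]=1+0=1, deg[3]=1+1=2, deg[4]=1+0=1, deg[5]=1+2=3, deg[6]=1+1=2

Answer: 1 1 2 1 3 2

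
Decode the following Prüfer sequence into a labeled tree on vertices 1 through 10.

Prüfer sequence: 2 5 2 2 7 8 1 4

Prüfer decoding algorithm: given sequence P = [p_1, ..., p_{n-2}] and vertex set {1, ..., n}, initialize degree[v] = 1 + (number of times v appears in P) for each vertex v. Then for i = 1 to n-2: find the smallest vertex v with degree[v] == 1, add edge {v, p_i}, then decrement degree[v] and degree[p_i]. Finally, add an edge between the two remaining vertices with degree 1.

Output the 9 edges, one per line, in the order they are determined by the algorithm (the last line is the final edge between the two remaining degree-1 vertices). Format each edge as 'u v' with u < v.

Initial degrees: {1:2, 2:4, 3:1, 4:2, 5:2, 6:1, 7:2, 8:2, 9:1, 10:1}
Step 1: smallest deg-1 vertex = 3, p_1 = 2. Add edge {2,3}. Now deg[3]=0, deg[2]=3.
Step 2: smallest deg-1 vertex = 6, p_2 = 5. Add edge {5,6}. Now deg[6]=0, deg[5]=1.
Step 3: smallest deg-1 vertex = 5, p_3 = 2. Add edge {2,5}. Now deg[5]=0, deg[2]=2.
Step 4: smallest deg-1 vertex = 9, p_4 = 2. Add edge {2,9}. Now deg[9]=0, deg[2]=1.
Step 5: smallest deg-1 vertex = 2, p_5 = 7. Add edge {2,7}. Now deg[2]=0, deg[7]=1.
Step 6: smallest deg-1 vertex = 7, p_6 = 8. Add edge {7,8}. Now deg[7]=0, deg[8]=1.
Step 7: smallest deg-1 vertex = 8, p_7 = 1. Add edge {1,8}. Now deg[8]=0, deg[1]=1.
Step 8: smallest deg-1 vertex = 1, p_8 = 4. Add edge {1,4}. Now deg[1]=0, deg[4]=1.
Final: two remaining deg-1 vertices are 4, 10. Add edge {4,10}.

Answer: 2 3
5 6
2 5
2 9
2 7
7 8
1 8
1 4
4 10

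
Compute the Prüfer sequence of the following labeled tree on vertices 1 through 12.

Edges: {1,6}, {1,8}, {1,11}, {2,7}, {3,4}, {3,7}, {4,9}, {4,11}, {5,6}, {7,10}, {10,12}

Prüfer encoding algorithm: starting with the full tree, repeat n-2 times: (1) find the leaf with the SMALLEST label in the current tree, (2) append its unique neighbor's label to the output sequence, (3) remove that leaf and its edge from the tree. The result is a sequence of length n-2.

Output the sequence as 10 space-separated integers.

Step 1: leaves = {2,5,8,9,12}. Remove smallest leaf 2, emit neighbor 7.
Step 2: leaves = {5,8,9,12}. Remove smallest leaf 5, emit neighbor 6.
Step 3: leaves = {6,8,9,12}. Remove smallest leaf 6, emit neighbor 1.
Step 4: leaves = {8,9,12}. Remove smallest leaf 8, emit neighbor 1.
Step 5: leaves = {1,9,12}. Remove smallest leaf 1, emit neighbor 11.
Step 6: leaves = {9,11,12}. Remove smallest leaf 9, emit neighbor 4.
Step 7: leaves = {11,12}. Remove smallest leaf 11, emit neighbor 4.
Step 8: leaves = {4,12}. Remove smallest leaf 4, emit neighbor 3.
Step 9: leaves = {3,12}. Remove smallest leaf 3, emit neighbor 7.
Step 10: leaves = {7,12}. Remove smallest leaf 7, emit neighbor 10.
Done: 2 vertices remain (10, 12). Sequence = [7 6 1 1 11 4 4 3 7 10]

Answer: 7 6 1 1 11 4 4 3 7 10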